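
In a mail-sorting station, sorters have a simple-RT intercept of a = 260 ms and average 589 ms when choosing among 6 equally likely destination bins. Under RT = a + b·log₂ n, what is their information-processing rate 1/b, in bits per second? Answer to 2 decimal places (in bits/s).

Choice component = 589 − 260 = 329 ms over log₂(6) = 2.5850 bits.
b = 329 / 2.5850 = 127.275 ms/bit, so 1/b = 7.857 bits/s.

7.86 bits/s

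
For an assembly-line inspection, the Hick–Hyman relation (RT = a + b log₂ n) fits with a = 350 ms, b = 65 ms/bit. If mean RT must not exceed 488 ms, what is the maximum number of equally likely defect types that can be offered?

Set 350 + 65·log₂ n ≤ 488 → log₂ n ≤ (488 − 350)/65 = 2.1231.
So n ≤ 2^2.1231 = 4.356; the largest integer n is 4.

4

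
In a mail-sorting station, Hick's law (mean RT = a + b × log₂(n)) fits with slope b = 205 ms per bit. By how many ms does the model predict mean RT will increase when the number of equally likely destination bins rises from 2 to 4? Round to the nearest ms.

Only the slope matters, since a is common to both: ΔRT = b·log₂(n₂/n₁).
log₂(4) − log₂(2) = log₂(4/2) = log₂(2) = 1.
ΔRT = 205 × 1.0000 = 205.000 ms.

205 ms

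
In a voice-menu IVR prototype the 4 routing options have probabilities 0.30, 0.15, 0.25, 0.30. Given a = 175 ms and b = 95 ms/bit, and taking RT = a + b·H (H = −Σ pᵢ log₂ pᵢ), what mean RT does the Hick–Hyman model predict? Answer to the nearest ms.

H = 0.30·log₂(1/0.30) + 0.15·log₂(1/0.15) + 0.25·log₂(1/0.25) + 0.30·log₂(1/0.30) = 1.9527 bits.
RT = 175 + 95 × 1.9527 = 360.51 ms.

361 ms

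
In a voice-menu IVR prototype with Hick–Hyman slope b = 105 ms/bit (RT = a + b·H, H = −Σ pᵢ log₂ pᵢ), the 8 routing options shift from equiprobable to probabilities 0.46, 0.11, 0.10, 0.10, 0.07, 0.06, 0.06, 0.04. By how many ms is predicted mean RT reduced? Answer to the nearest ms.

56 ms

The RT saving is b·ΔH. Equiprobable H₀ = log₂(8) = 3.0000 bits; with the given probabilities H = 2.4714 bits.
b·(H₀ − H) = 105 × (3.0000 − 2.4714) = 55.50 ms.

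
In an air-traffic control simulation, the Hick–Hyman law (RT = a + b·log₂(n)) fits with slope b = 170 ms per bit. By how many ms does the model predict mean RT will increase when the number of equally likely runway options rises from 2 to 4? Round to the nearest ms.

170 ms

Only the slope matters, since a is common to both: ΔRT = b·log₂(n₂/n₁).
log₂(4) − log₂(2) = log₂(4/2) = log₂(2) = 1.
ΔRT = 170 × 1.0000 = 170.000 ms.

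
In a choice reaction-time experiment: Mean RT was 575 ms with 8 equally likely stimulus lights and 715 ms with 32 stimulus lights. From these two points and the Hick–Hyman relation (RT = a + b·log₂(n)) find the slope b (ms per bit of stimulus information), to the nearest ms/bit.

b = (RT₂ − RT₁)/(log₂ n₂ − log₂ n₁) = (715 − 575)/(5 − 3) = 70 ms/bit.

70 ms/bit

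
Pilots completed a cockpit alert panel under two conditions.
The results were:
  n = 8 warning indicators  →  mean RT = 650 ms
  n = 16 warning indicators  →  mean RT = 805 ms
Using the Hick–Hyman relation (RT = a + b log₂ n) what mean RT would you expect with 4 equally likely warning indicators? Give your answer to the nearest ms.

Fit slope and intercept:
  b = (805 − 650) / (log₂ 16 − log₂ 8) = 155 / (4 − 3) = 155 ms/bit
  a = 650 − 155 × 3 = 185 ms
Then RT(4) = 185 + 155 × log₂ 4 = 185 + 155 × 2 ≈ 495.000 ms.

495 ms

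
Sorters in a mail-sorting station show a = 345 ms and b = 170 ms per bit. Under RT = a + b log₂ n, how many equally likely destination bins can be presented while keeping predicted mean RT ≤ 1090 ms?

Set 345 + 170·log₂ n ≤ 1090 → log₂ n ≤ (1090 − 345)/170 = 4.3824.
So n ≤ 2^4.3824 = 20.855; the largest integer n is 20.

20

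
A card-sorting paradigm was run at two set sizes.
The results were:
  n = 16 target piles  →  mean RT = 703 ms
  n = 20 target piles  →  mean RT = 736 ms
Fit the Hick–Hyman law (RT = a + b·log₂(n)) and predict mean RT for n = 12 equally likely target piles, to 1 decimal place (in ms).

Fit slope and intercept:
  b = (736 − 703) / (log₂ 20 − log₂ 16) = 33 / (4.3219 − 4) = 102.507 ms/bit
  a = 703 − 102.507 × 4 = 292.971 ms
Then RT(12) = 292.971 + 102.507 × log₂ 12 = 292.971 + 102.507 × 3.5850 ≈ 660.456 ms.

660.5 ms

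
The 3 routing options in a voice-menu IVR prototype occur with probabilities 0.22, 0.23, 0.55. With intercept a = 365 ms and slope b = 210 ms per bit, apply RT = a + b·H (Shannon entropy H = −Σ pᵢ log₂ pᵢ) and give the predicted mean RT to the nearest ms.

668 ms

H = 0.22·log₂(1/0.22) + 0.23·log₂(1/0.23) + 0.55·log₂(1/0.55) = 1.4426 bits.
RT = 365 + 210 × 1.4426 = 667.95 ms.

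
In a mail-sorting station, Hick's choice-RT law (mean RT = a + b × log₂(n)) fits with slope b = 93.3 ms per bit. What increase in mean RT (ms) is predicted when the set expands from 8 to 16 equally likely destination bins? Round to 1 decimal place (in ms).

The intercept a cancels: ΔRT = b·(log₂ n₂ − log₂ n₁) = b·log₂(n₂/n₁).
log₂(16) − log₂(8) = log₂(16/8) = log₂(2) = 1.
ΔRT = 93.3 × 1.0000 = 93.300 ms.

93.3 ms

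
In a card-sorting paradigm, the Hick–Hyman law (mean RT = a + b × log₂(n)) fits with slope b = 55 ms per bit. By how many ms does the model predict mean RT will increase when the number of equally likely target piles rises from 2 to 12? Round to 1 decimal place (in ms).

142.2 ms

The intercept a cancels: ΔRT = b·(log₂ n₂ − log₂ n₁) = b·log₂(n₂/n₁).
log₂(12) − log₂(2) = 3.5850 − 1 = 2.5850.
ΔRT = 55 × 2.5850 = 142.173 ms.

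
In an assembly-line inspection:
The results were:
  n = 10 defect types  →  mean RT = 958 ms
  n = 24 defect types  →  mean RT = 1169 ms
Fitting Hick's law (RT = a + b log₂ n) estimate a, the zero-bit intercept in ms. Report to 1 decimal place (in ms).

403.0 ms

b = (RT₂ − RT₁)/(log₂ n₂ − log₂ n₁) = (1169 − 958)/(4.5850 − 3.3219) = 167.058 ms/bit.
Intercept: a = 958 − 167.058·log₂(10) = 403.045 ms.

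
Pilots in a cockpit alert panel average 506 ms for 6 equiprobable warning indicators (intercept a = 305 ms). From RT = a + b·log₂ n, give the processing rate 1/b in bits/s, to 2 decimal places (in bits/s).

Choice component = 506 − 305 = 201 ms over log₂(6) = 2.5850 bits.
b = 201 / 2.5850 = 77.757 ms/bit, so 1/b = 12.861 bits/s.

12.86 bits/s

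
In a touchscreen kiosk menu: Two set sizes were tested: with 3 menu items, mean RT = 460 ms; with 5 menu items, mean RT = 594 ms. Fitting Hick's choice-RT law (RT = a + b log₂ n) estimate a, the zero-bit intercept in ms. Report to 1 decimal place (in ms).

171.8 ms

b = (RT₂ − RT₁)/(log₂ n₂ − log₂ n₁) = (594 − 460)/(2.3219 − 1.5850) = 181.827 ms/bit.
Intercept: a = 460 − 181.827·log₂(3) = 171.812 ms.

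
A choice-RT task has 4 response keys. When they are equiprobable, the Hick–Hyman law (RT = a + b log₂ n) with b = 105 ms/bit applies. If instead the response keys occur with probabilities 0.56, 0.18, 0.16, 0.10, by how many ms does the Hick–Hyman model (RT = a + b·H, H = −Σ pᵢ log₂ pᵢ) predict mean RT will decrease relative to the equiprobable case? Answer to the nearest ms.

Equiprobable entropy H₀ = log₂ 4 = 2.0000 bits.
Skewed entropy H = −Σ pᵢ log₂ pᵢ = 1.6690 bits.
ΔRT = b·(H₀ − H) = 105 × 0.3310 = 34.76 ms.

35 ms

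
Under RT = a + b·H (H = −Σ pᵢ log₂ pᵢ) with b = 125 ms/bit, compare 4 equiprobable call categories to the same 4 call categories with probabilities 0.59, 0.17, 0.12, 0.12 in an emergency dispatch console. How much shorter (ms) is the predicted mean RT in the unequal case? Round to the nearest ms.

48 ms

Equiprobable entropy H₀ = log₂ 4 = 2.0000 bits.
Skewed entropy H = −Σ pᵢ log₂ pᵢ = 1.6178 bits.
ΔRT = b·(H₀ − H) = 125 × 0.3822 = 47.77 ms.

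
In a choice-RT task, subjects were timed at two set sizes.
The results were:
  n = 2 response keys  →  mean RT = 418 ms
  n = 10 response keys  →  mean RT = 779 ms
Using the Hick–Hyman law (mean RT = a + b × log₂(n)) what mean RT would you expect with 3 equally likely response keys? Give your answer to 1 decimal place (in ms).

508.9 ms

Solve the two-equation system in a and b:
  b = (779 − 418) / (log₂ 10 − log₂ 2) = 361 / (3.3219 − 1) = 155.474 ms/bit
  a = 418 − 155.474 × 1 = 262.526 ms
Then RT(3) = 262.526 + 155.474 × log₂ 3 = 262.526 + 155.474 × 1.5850 ≈ 508.947 ms.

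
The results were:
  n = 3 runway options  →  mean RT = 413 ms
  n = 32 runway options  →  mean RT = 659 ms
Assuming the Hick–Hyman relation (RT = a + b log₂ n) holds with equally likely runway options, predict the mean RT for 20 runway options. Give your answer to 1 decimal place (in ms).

Fit slope and intercept:
  b = (659 − 413) / (log₂ 32 − log₂ 3) = 246 / (5 − 1.5850) = 72.034 ms/bit
  a = 413 − 72.034 × 1.5850 = 298.828 ms
Then RT(20) = 298.828 + 72.034 × log₂ 20 = 298.828 + 72.034 × 4.3219 ≈ 610.156 ms.

610.2 ms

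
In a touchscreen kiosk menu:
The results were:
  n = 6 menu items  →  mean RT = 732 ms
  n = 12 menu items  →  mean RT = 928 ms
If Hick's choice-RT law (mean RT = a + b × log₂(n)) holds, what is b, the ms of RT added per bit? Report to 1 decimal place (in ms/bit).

196.0 ms/bit

b = (RT₂ − RT₁)/(log₂ n₂ − log₂ n₁) = (928 − 732)/(3.5850 − 2.5850) = 196.000 ms/bit.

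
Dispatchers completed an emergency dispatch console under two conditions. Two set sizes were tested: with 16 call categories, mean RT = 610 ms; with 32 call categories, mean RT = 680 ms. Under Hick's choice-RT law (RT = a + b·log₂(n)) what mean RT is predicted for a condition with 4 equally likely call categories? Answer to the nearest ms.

470 ms

Solve the two-equation system in a and b:
  b = (680 − 610) / (log₂ 32 − log₂ 16) = 70 / (5 − 4) = 70 ms/bit
  a = 610 − 70 × 4 = 330 ms
Then RT(4) = 330 + 70 × log₂ 4 = 330 + 70 × 2 ≈ 470.000 ms.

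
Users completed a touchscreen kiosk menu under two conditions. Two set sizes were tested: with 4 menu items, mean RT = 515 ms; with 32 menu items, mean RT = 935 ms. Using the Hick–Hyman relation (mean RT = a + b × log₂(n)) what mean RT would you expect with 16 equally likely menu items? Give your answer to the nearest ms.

795 ms

RT is linear in log₂ n, so two points fix the line:
  b = (935 − 515) / (log₂ 32 − log₂ 4) = 420 / (5 − 2) = 140 ms/bit
  a = 515 − 140 × 2 = 235 ms
Then RT(16) = 235 + 140 × log₂ 16 = 235 + 140 × 4 ≈ 795.000 ms.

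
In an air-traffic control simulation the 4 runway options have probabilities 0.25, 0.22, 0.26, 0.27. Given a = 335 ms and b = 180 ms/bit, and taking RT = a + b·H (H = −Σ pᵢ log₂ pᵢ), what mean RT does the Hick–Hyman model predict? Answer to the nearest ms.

694 ms

Entropy contributions −pᵢ log₂ pᵢ: 0.5000, 0.4806, 0.5053, 0.5100; sum H = 1.9959 bits.
RT = a + bH = 335 + 180·1.9959 = 694.26 ms.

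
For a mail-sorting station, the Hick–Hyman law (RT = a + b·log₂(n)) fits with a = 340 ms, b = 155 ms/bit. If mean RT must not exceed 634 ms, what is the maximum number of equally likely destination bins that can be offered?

Information budget: (634 − 340)/155 = 1.8968 bits, so n ≤ 2^1.8968 = 3.724 → at most 3.

3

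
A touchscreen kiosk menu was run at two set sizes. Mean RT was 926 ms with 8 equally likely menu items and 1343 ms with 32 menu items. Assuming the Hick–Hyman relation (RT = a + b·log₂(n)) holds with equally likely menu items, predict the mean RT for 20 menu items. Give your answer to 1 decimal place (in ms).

1201.6 ms

Fit slope and intercept:
  b = (1343 − 926) / (log₂ 32 − log₂ 8) = 417 / (5 − 3) = 208.500 ms/bit
  a = 926 − 208.500 × 3 = 300.500 ms
Then RT(20) = 300.500 + 208.500 × log₂ 20 = 300.500 + 208.500 × 4.3219 ≈ 1201.622 ms.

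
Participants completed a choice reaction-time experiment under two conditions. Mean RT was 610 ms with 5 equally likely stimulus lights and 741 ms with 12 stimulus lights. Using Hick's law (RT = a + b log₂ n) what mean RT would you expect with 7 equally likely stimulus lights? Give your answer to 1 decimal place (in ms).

660.3 ms

RT is linear in log₂ n, so two points fix the line:
  b = (741 − 610) / (log₂ 12 − log₂ 5) = 131 / (3.5850 − 2.3219) = 103.718 ms/bit
  a = 610 − 103.718 × 2.3219 = 369.173 ms
Then RT(7) = 369.173 + 103.718 × log₂ 7 = 369.173 + 103.718 × 2.8074 ≈ 660.348 ms.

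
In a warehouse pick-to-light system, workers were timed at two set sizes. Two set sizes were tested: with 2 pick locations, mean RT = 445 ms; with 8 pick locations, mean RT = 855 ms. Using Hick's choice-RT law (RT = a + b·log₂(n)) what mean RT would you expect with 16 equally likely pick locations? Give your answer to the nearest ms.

1060 ms

Solve the two-equation system in a and b:
  b = (855 − 445) / (log₂ 8 − log₂ 2) = 410 / (3 − 1) = 205 ms/bit
  a = 445 − 205 × 1 = 240 ms
Then RT(16) = 240 + 205 × log₂ 16 = 240 + 205 × 4 ≈ 1060.000 ms.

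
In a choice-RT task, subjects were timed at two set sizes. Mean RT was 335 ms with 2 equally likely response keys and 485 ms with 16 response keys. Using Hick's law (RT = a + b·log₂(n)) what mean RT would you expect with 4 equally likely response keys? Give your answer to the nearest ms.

Fit slope and intercept:
  b = (485 − 335) / (log₂ 16 − log₂ 2) = 150 / (4 − 1) = 50 ms/bit
  a = 335 − 50 × 1 = 285 ms
Then RT(4) = 285 + 50 × log₂ 4 = 285 + 50 × 2 ≈ 385.000 ms.

385 ms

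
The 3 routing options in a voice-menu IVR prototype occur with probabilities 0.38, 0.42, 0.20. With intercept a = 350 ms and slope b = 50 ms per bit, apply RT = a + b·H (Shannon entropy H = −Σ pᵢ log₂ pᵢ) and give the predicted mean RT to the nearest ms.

426 ms

Entropy contributions −pᵢ log₂ pᵢ: 0.5305, 0.5256, 0.4644; sum H = 1.5205 bits.
RT = a + bH = 350 + 50·1.5205 = 426.02 ms.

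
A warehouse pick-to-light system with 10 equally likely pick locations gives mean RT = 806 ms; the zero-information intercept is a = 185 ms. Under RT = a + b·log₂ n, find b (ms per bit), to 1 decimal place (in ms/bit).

b = (806 − 185) / log₂(10) = 621 / 3.3219 = 186.940 ms/bit.

186.9 ms/bit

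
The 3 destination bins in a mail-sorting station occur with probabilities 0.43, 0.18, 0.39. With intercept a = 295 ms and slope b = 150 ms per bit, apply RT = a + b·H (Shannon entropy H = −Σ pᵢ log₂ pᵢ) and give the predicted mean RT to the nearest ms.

520 ms

H = 0.43·log₂(1/0.43) + 0.18·log₂(1/0.18) + 0.39·log₂(1/0.39) = 1.4987 bits.
RT = 295 + 150 × 1.4987 = 519.80 ms.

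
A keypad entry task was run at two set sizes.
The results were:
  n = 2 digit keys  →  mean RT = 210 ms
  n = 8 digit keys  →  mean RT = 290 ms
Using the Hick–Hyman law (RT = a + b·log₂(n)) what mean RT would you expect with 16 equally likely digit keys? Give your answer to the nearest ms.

RT is linear in log₂ n, so two points fix the line:
  b = (290 − 210) / (log₂ 8 − log₂ 2) = 80 / (3 − 1) = 40 ms/bit
  a = 210 − 40 × 1 = 170 ms
Then RT(16) = 170 + 40 × log₂ 16 = 170 + 40 × 4 ≈ 330.000 ms.

330 ms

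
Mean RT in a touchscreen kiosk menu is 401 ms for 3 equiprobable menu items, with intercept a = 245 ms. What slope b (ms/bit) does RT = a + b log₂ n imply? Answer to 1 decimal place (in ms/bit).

98.4 ms/bit

log₂(3) = 1.5850 bits.
b = (RT − a)/log₂ n = (401 − 245) / 1.5850 = 98.425 ms/bit.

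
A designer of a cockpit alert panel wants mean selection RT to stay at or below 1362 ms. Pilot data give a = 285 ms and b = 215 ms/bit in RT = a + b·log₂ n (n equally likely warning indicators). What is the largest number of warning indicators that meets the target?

215·log₂ n ≤ 1362 − 285 = 1077, giving log₂ n ≤ 5.0093 and n ≤ 32.207. The largest whole number is 32.

32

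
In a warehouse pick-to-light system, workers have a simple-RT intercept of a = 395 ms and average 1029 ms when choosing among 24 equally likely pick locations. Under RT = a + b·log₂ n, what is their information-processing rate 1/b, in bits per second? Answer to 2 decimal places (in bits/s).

b = (1029 − 395)/log₂ 24 = 634/4.5850 = 138.278 ms per bit = 0.13828 s/bit; the reciprocal is 7.232 bits/s.

7.23 bits/s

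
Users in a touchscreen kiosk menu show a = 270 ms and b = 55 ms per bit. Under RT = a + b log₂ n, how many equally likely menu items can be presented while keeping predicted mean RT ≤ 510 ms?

20

55·log₂ n ≤ 510 − 270 = 240, giving log₂ n ≤ 4.3636 and n ≤ 20.587. The largest whole number is 20.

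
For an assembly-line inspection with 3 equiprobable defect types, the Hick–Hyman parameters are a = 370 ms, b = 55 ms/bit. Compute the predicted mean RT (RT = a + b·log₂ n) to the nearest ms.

log₂(3) = 1.5850 bits, so RT = 370 + 55 × 1.5850 ≈ 457.173 ms.

457 ms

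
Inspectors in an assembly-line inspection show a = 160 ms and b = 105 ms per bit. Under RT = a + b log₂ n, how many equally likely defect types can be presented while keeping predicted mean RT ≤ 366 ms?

3

105·log₂ n ≤ 366 − 160 = 206, giving log₂ n ≤ 1.9619 and n ≤ 3.896. The largest whole number is 3.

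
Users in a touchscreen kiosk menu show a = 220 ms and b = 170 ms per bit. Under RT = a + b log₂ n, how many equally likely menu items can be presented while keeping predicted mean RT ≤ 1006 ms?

Set 220 + 170·log₂ n ≤ 1006 → log₂ n ≤ (1006 − 220)/170 = 4.6235.
So n ≤ 2^4.6235 = 24.650; the largest integer n is 24.

24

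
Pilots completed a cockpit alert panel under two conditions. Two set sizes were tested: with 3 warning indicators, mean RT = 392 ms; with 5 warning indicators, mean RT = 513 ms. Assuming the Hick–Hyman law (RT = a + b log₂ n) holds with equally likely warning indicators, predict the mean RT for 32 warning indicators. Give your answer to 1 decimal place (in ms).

952.7 ms

Fit slope and intercept:
  b = (513 − 392) / (log₂ 5 − log₂ 3) = 121 / (2.3219 − 1.5850) = 164.187 ms/bit
  a = 392 − 164.187 × 1.5850 = 131.770 ms
Then RT(32) = 131.770 + 164.187 × log₂ 32 = 131.770 + 164.187 × 5 ≈ 952.704 ms.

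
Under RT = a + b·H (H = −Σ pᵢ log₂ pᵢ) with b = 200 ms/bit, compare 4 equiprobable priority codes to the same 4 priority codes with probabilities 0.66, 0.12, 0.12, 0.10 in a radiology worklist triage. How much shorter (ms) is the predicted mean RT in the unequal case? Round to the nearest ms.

The RT saving is b·ΔH. Equiprobable H₀ = log₂(4) = 2.0000 bits; with the given probabilities H = 1.4620 bits.
b·(H₀ − H) = 200 × (2.0000 − 1.4620) = 107.61 ms.

108 ms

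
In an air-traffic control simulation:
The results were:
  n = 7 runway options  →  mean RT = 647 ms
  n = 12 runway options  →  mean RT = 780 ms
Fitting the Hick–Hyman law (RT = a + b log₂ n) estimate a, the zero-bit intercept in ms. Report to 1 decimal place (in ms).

b = (RT₂ − RT₁)/(log₂ n₂ − log₂ n₁) = (780 − 647)/(3.5850 − 2.8074) = 171.037 ms/bit.
Intercept: a = 647 − 171.037·log₂(7) = 166.837 ms.

166.8 ms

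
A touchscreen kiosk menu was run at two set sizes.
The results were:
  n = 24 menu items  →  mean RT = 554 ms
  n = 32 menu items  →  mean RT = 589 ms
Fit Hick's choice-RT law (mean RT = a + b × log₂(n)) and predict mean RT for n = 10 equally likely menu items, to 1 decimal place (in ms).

447.5 ms

Solve the two-equation system in a and b:
  b = (589 − 554) / (log₂ 32 − log₂ 24) = 35 / (5 − 4.5850) = 84.330 ms/bit
  a = 554 − 84.330 × 4.5850 = 167.351 ms
Then RT(10) = 167.351 + 84.330 × log₂ 10 = 167.351 + 84.330 × 3.3219 ≈ 447.489 ms.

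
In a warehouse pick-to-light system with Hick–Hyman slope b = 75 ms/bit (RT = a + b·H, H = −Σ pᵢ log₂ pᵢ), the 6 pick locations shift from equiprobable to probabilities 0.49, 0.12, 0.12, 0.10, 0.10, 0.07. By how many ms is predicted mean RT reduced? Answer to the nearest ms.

Equiprobable entropy H₀ = log₂ 6 = 2.5850 bits.
Skewed entropy H = −Σ pᵢ log₂ pᵢ = 2.1714 bits.
ΔRT = b·(H₀ − H) = 75 × 0.4136 = 31.02 ms.

31 ms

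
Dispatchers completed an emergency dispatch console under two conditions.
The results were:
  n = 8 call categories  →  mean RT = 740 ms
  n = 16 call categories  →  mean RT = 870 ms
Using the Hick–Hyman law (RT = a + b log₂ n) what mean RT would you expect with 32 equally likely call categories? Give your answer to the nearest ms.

1000 ms

RT is linear in log₂ n, so two points fix the line:
  b = (870 − 740) / (log₂ 16 − log₂ 8) = 130 / (4 − 3) = 130 ms/bit
  a = 740 − 130 × 3 = 350 ms
Then RT(32) = 350 + 130 × log₂ 32 = 350 + 130 × 5 ≈ 1000.000 ms.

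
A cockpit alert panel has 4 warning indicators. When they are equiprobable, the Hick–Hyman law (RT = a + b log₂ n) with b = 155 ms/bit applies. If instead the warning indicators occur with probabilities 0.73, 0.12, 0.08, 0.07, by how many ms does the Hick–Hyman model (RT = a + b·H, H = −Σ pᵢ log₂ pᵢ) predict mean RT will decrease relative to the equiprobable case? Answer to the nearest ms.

115 ms

The RT saving is b·ΔH. Equiprobable H₀ = log₂(4) = 2.0000 bits; with the given probabilities H = 1.2586 bits.
b·(H₀ − H) = 155 × (2.0000 − 1.2586) = 114.92 ms.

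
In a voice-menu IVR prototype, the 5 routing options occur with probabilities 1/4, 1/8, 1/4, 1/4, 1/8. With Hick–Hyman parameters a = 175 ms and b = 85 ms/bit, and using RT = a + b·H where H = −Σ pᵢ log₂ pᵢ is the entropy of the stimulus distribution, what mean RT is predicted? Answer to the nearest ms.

366 ms

H = −Σ pᵢ log₂ pᵢ = 0.25·2 + 0.125·3 + 0.25·2 + 0.25·2 + 0.125·3 = 2.250 bits.
RT = 175 + 85 × 2.250 = 366.25 ms.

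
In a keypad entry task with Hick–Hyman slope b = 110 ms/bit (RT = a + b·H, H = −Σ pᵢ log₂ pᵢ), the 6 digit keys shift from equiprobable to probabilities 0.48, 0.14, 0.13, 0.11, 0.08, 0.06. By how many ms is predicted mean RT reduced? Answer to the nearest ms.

Equiprobable entropy H₀ = log₂ 6 = 2.5850 bits.
Skewed entropy H = −Σ pᵢ log₂ pᵢ = 2.1734 bits.
ΔRT = b·(H₀ − H) = 110 × 0.4116 = 45.28 ms.

45 ms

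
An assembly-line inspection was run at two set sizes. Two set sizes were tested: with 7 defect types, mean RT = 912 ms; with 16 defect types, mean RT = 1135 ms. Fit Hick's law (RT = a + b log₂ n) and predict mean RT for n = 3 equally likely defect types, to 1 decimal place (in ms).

683.4 ms

Solve the two-equation system in a and b:
  b = (1135 − 912) / (log₂ 16 − log₂ 7) = 223 / (4 − 2.8074) = 186.979 ms/bit
  a = 912 − 186.979 × 2.8074 = 387.083 ms
Then RT(3) = 387.083 + 186.979 × log₂ 3 = 387.083 + 186.979 × 1.5850 ≈ 683.438 ms.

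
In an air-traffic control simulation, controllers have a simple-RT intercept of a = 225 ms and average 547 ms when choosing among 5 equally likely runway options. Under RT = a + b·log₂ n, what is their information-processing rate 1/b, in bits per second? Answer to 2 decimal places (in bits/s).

7.21 bits/s

Choice component = 547 − 225 = 322 ms over log₂(5) = 2.3219 bits.
b = 322 / 2.3219 = 138.678 ms/bit, so 1/b = 7.211 bits/s.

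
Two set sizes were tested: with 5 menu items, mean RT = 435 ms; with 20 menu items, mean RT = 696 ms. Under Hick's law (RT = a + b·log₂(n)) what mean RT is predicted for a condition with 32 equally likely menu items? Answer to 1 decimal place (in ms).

RT is linear in log₂ n, so two points fix the line:
  b = (696 − 435) / (log₂ 20 − log₂ 5) = 261 / (4.3219 − 2.3219) = 130.500 ms/bit
  a = 435 − 130.500 × 2.3219 = 131.988 ms
Then RT(32) = 131.988 + 130.500 × log₂ 32 = 131.988 + 130.500 × 5 ≈ 784.488 ms.

784.5 ms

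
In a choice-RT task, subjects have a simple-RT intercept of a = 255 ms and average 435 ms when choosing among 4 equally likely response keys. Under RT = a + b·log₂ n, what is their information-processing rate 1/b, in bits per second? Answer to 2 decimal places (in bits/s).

Choice component = 435 − 255 = 180 ms over log₂(4) = 2 bits.
b = 180 / 2 = 90.000 ms/bit, so 1/b = 11.111 bits/s.

11.11 bits/s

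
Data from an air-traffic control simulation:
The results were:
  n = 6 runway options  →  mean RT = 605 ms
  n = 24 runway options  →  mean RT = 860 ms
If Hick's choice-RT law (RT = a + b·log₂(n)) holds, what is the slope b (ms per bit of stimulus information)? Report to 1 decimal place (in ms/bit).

127.5 ms/bit

Slope: b = (860 − 605) / (log₂ 24 − log₂ 6) = 255/2.0000 = 127.500 ms/bit.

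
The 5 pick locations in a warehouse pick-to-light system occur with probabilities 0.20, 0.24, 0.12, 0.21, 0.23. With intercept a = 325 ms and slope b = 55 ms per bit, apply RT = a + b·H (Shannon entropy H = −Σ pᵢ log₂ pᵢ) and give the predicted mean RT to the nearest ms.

451 ms

Entropy contributions −pᵢ log₂ pᵢ: 0.4644, 0.4941, 0.3671, 0.4728, 0.4877; sum H = 2.2861 bits.
RT = a + bH = 325 + 55·2.2861 = 450.73 ms.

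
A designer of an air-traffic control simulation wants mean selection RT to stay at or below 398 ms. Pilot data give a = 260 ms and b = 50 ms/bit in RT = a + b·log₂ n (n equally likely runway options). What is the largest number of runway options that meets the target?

Information budget: (398 − 260)/50 = 2.7600 bits, so n ≤ 2^2.7600 = 6.774 → at most 6.

6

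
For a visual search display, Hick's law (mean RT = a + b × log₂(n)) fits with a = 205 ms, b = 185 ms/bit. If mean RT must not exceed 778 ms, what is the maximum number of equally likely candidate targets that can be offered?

8

Information budget: (778 − 205)/185 = 3.0973 bits, so n ≤ 2^3.0973 = 8.558 → at most 8.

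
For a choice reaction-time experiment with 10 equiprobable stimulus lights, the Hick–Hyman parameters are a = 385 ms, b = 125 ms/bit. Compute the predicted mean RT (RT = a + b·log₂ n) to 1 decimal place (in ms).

log₂(10) = 3.3219 bits, so RT = 385 + 125 × 3.3219 ≈ 800.241 ms.

800.2 ms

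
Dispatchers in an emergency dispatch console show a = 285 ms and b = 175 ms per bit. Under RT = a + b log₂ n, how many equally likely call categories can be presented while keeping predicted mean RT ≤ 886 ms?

10

175·log₂ n ≤ 886 − 285 = 601, giving log₂ n ≤ 3.4343 and n ≤ 10.810. The largest whole number is 10.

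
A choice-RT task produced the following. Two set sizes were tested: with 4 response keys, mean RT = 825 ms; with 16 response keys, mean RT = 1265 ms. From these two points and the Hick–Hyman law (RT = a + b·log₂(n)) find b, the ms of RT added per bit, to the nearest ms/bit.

Slope: b = (1265 − 825) / (log₂ 16 − log₂ 4) = 440/2.0000 = 220 ms/bit.

220 ms/bit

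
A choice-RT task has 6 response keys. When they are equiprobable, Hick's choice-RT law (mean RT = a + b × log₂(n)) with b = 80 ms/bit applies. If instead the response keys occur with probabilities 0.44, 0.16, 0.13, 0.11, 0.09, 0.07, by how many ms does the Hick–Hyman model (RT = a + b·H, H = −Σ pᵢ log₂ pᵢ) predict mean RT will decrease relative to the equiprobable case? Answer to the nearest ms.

26 ms

Equiprobable entropy H₀ = log₂ 6 = 2.5850 bits.
Skewed entropy H = −Σ pᵢ log₂ pᵢ = 2.2583 bits.
ΔRT = b·(H₀ − H) = 80 × 0.3267 = 26.13 ms.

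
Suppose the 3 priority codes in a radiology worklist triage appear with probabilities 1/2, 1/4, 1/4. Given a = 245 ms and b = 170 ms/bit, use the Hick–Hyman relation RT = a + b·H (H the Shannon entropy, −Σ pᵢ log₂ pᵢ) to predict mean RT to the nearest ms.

500 ms

H = −Σ pᵢ log₂ pᵢ = 0.5·1 + 0.25·2 + 0.25·2 = 1.500 bits.
RT = 245 + 170 × 1.500 = 500.00 ms.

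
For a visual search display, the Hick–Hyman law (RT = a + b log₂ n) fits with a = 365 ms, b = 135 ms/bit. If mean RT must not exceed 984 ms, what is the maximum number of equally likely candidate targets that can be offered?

Information budget: (984 − 365)/135 = 4.5852 bits, so n ≤ 2^4.5852 = 24.004 → at most 24.

24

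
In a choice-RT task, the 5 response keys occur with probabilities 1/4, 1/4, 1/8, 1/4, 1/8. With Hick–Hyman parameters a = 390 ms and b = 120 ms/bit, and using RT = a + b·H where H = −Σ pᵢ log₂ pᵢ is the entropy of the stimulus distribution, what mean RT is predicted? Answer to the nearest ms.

660 ms

Each term −pᵢ log₂ pᵢ: 0.25·2 + 0.25·2 + 0.125·3 + 0.25·2 + 0.125·3; summed, H = 2.250 bits.
Mean RT = a + bH = 390 + 120·2.250 = 660.00 ms.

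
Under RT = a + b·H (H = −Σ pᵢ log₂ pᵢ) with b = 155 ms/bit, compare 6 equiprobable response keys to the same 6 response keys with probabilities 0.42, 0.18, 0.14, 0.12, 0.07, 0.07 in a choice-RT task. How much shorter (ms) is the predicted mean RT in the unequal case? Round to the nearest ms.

Equiprobable entropy H₀ = log₂ 6 = 2.5850 bits.
Skewed entropy H = −Σ pᵢ log₂ pᵢ = 2.2722 bits.
ΔRT = b·(H₀ − H) = 155 × 0.3127 = 48.47 ms.

48 ms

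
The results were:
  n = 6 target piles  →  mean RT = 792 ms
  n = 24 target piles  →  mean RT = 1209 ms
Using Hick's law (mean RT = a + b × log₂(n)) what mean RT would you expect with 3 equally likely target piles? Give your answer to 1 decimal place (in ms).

583.5 ms

Fit slope and intercept:
  b = (1209 − 792) / (log₂ 24 − log₂ 6) = 417 / (4.5850 − 2.5850) = 208.500 ms/bit
  a = 792 − 208.500 × 2.5850 = 253.035 ms
Then RT(3) = 253.035 + 208.500 × log₂ 3 = 253.035 + 208.500 × 1.5850 ≈ 583.500 ms.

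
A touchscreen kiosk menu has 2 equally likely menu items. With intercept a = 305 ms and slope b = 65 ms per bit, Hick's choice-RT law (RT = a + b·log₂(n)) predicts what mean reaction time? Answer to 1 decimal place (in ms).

370.0 ms

log₂(2) = 1 bits, so RT = 305 + 65 × 1 ≈ 370.000 ms.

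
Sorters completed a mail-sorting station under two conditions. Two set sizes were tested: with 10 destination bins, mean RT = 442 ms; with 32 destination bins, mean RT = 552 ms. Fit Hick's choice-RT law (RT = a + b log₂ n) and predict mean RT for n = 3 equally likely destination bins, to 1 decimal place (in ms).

328.1 ms

Solve the two-equation system in a and b:
  b = (552 − 442) / (log₂ 32 − log₂ 10) = 110 / (5 − 3.3219) = 65.551 ms/bit
  a = 442 − 65.551 × 3.3219 = 224.243 ms
Then RT(3) = 224.243 + 65.551 × log₂ 3 = 224.243 + 65.551 × 1.5850 ≈ 328.139 ms.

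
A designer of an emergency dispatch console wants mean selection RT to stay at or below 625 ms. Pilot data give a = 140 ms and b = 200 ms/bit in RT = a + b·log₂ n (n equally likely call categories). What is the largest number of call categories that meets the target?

5

Information budget: (625 − 140)/200 = 2.4250 bits, so n ≤ 2^2.4250 = 5.370 → at most 5.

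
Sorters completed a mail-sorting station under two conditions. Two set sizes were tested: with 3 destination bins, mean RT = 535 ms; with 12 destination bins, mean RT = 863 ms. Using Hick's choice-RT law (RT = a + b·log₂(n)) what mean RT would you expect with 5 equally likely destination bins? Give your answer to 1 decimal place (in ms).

655.9 ms

With log₂ n on the abscissa the relation is linear; from the two conditions:
  b = (863 − 535) / (log₂ 12 − log₂ 3) = 328 / (3.5850 − 1.5850) = 164.000 ms/bit
  a = 535 − 164.000 × 1.5850 = 275.066 ms
Then RT(5) = 275.066 + 164.000 × log₂ 5 = 275.066 + 164.000 × 2.3219 ≈ 655.862 ms.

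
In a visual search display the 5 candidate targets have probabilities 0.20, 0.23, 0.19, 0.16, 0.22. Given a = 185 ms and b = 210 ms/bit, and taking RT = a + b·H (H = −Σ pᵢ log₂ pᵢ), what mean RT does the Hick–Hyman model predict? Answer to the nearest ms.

670 ms

Entropy contributions −pᵢ log₂ pᵢ: 0.4644, 0.4877, 0.4552, 0.4230, 0.4806; sum H = 2.3109 bits.
RT = a + bH = 185 + 210·2.3109 = 670.28 ms.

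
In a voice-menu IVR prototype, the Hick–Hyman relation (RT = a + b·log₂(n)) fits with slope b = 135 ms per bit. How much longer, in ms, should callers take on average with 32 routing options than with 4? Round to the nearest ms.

Only the slope matters, since a is common to both: ΔRT = b·log₂(n₂/n₁).
log₂(32) − log₂(4) = log₂(32/4) = log₂(8) = 3.
ΔRT = 135 × 3.0000 = 405.000 ms.

405 ms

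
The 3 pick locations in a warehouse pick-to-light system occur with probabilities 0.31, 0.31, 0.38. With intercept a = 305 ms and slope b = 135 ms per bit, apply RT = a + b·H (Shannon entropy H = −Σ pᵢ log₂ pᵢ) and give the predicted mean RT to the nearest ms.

518 ms

Entropy contributions −pᵢ log₂ pᵢ: 0.5238, 0.5238, 0.5305; sum H = 1.5780 bits.
RT = a + bH = 305 + 135·1.5780 = 518.04 ms.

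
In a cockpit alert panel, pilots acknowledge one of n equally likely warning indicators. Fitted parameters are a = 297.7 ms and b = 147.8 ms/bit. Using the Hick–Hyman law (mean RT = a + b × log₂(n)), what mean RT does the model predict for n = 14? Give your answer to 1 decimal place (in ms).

860.4 ms

log₂(14) = 3.8074 bits, so RT = 297.7 + 147.8 × 3.8074 ≈ 860.427 ms.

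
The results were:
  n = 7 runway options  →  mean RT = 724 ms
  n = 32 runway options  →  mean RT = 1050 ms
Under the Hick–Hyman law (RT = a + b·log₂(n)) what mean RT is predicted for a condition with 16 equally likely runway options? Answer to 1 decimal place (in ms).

Fit slope and intercept:
  b = (1050 − 724) / (log₂ 32 − log₂ 7) = 326 / (5 − 2.8074) = 148.679 ms/bit
  a = 724 − 148.679 × 2.8074 = 306.606 ms
Then RT(16) = 306.606 + 148.679 × log₂ 16 = 306.606 + 148.679 × 4 ≈ 901.321 ms.

901.3 ms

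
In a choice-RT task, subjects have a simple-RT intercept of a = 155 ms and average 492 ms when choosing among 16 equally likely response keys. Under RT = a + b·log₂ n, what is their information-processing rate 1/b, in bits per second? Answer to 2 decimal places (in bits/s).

b = (492 − 155)/log₂ 16 = 337/4 = 84.250 ms per bit = 0.08425 s/bit; the reciprocal is 11.869 bits/s.

11.87 bits/s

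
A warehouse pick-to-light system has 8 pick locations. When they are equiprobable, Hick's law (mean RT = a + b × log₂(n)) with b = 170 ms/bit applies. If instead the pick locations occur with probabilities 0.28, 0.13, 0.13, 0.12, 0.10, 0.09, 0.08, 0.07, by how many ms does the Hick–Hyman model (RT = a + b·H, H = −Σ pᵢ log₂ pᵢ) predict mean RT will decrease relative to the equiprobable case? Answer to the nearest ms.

25 ms

Equiprobable entropy H₀ = log₂ 8 = 3.0000 bits.
Skewed entropy H = −Σ pᵢ log₂ pᵢ = 2.8515 bits.
ΔRT = b·(H₀ − H) = 170 × 0.1485 = 25.25 ms.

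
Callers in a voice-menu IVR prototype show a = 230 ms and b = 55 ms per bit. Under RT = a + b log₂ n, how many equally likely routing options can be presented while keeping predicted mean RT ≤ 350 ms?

Set 230 + 55·log₂ n ≤ 350 → log₂ n ≤ (350 − 230)/55 = 2.1818.
So n ≤ 2^2.1818 = 4.537; the largest integer n is 4.

4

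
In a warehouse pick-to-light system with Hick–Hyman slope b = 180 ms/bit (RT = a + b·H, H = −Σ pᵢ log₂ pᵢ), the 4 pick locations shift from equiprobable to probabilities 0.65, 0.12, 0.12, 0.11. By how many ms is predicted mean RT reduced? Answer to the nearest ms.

The RT saving is b·ΔH. Equiprobable H₀ = log₂(4) = 2.0000 bits; with the given probabilities H = 1.4884 bits.
b·(H₀ − H) = 180 × (2.0000 − 1.4884) = 92.09 ms.

92 ms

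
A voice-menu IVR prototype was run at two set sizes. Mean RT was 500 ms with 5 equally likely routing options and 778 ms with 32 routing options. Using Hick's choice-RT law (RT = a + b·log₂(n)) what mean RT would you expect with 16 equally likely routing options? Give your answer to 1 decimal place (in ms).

Solve the two-equation system in a and b:
  b = (778 − 500) / (log₂ 32 − log₂ 5) = 278 / (5 − 2.3219) = 103.806 ms/bit
  a = 500 − 103.806 × 2.3219 = 258.970 ms
Then RT(16) = 258.970 + 103.806 × log₂ 16 = 258.970 + 103.806 × 4 ≈ 674.194 ms.

674.2 ms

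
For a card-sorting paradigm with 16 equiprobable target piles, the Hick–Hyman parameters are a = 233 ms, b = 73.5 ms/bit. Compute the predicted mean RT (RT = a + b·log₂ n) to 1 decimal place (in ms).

527.0 ms

log₂(16) = 4 bits, so RT = 233 + 73.5 × 4 ≈ 527.000 ms.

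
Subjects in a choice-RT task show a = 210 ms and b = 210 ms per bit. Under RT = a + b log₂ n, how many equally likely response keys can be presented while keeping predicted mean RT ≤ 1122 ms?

Information budget: (1122 − 210)/210 = 4.3429 bits, so n ≤ 2^4.3429 = 20.292 → at most 20.

20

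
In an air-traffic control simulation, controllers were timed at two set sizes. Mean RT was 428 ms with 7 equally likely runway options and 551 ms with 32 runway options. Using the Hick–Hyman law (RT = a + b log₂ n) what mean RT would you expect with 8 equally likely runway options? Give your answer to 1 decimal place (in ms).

438.8 ms

With log₂ n on the abscissa the relation is linear; from the two conditions:
  b = (551 − 428) / (log₂ 32 − log₂ 7) = 123 / (5 − 2.8074) = 56.097 ms/bit
  a = 428 − 56.097 × 2.8074 = 270.517 ms
Then RT(8) = 270.517 + 56.097 × log₂ 8 = 270.517 + 56.097 × 3 ≈ 438.807 ms.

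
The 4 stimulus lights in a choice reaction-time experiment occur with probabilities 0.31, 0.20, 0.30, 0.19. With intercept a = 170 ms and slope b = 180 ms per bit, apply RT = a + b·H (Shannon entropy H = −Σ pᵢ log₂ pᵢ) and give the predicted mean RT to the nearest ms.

524 ms

H = 0.31·log₂(1/0.31) + 0.20·log₂(1/0.20) + 0.30·log₂(1/0.30) + 0.19·log₂(1/0.19) = 1.9645 bits.
RT = 170 + 180 × 1.9645 = 523.61 ms.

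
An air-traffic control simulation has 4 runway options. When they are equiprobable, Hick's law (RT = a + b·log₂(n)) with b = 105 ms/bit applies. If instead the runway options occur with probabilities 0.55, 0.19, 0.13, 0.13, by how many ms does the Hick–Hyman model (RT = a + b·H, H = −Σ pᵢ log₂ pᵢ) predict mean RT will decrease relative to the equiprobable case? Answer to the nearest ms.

32 ms

The RT saving is b·ΔH. Equiprobable H₀ = log₂(4) = 2.0000 bits; with the given probabilities H = 1.6949 bits.
b·(H₀ − H) = 105 × (2.0000 − 1.6949) = 32.04 ms.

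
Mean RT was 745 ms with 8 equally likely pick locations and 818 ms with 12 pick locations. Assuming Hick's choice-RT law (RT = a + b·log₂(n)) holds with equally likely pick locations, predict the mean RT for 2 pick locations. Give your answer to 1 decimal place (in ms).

Fit slope and intercept:
  b = (818 − 745) / (log₂ 12 − log₂ 8) = 73 / (3.5850 − 3) = 124.794 ms/bit
  a = 745 − 124.794 × 3 = 370.617 ms
Then RT(2) = 370.617 + 124.794 × log₂ 2 = 370.617 + 124.794 × 1 ≈ 495.411 ms.

495.4 ms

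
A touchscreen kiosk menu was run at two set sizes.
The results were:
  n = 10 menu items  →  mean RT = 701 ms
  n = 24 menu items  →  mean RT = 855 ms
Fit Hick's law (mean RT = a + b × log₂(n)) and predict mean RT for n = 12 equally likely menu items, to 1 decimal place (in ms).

733.1 ms

With log₂ n on the abscissa the relation is linear; from the two conditions:
  b = (855 − 701) / (log₂ 24 − log₂ 10) = 154 / (4.5850 − 3.3219) = 121.929 ms/bit
  a = 701 − 121.929 × 3.3219 = 295.962 ms
Then RT(12) = 295.962 + 121.929 × log₂ 12 = 295.962 + 121.929 × 3.5850 ≈ 733.071 ms.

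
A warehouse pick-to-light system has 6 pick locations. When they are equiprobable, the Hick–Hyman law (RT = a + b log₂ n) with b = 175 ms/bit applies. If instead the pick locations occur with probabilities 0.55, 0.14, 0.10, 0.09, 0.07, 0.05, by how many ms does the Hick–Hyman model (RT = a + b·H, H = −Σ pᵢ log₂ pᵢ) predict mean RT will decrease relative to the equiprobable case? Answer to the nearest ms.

Equiprobable entropy H₀ = log₂ 6 = 2.5850 bits.
Skewed entropy H = −Σ pᵢ log₂ pᵢ = 2.0010 bits.
ΔRT = b·(H₀ − H) = 175 × 0.5840 = 102.20 ms.

102 ms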